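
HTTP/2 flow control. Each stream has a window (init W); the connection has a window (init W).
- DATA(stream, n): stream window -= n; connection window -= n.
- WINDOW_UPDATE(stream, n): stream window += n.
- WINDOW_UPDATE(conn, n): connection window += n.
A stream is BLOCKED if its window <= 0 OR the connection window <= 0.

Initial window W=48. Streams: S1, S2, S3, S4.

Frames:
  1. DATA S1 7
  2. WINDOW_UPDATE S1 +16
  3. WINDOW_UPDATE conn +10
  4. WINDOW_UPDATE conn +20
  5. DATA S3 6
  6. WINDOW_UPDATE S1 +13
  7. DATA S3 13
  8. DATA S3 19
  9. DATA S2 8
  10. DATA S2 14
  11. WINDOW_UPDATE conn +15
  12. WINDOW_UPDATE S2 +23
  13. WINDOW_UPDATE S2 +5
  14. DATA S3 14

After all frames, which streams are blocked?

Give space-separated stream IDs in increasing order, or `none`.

Op 1: conn=41 S1=41 S2=48 S3=48 S4=48 blocked=[]
Op 2: conn=41 S1=57 S2=48 S3=48 S4=48 blocked=[]
Op 3: conn=51 S1=57 S2=48 S3=48 S4=48 blocked=[]
Op 4: conn=71 S1=57 S2=48 S3=48 S4=48 blocked=[]
Op 5: conn=65 S1=57 S2=48 S3=42 S4=48 blocked=[]
Op 6: conn=65 S1=70 S2=48 S3=42 S4=48 blocked=[]
Op 7: conn=52 S1=70 S2=48 S3=29 S4=48 blocked=[]
Op 8: conn=33 S1=70 S2=48 S3=10 S4=48 blocked=[]
Op 9: conn=25 S1=70 S2=40 S3=10 S4=48 blocked=[]
Op 10: conn=11 S1=70 S2=26 S3=10 S4=48 blocked=[]
Op 11: conn=26 S1=70 S2=26 S3=10 S4=48 blocked=[]
Op 12: conn=26 S1=70 S2=49 S3=10 S4=48 blocked=[]
Op 13: conn=26 S1=70 S2=54 S3=10 S4=48 blocked=[]
Op 14: conn=12 S1=70 S2=54 S3=-4 S4=48 blocked=[3]

Answer: S3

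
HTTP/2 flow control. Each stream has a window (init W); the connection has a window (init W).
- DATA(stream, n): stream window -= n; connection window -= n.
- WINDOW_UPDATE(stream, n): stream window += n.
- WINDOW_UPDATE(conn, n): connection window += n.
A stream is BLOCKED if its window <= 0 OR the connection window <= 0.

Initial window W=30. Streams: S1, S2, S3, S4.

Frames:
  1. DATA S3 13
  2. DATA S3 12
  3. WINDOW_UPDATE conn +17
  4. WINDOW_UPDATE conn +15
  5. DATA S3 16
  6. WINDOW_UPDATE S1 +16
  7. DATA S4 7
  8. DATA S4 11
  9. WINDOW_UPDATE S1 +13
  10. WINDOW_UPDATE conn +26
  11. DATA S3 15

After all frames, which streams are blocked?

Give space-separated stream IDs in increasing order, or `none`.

Answer: S3

Derivation:
Op 1: conn=17 S1=30 S2=30 S3=17 S4=30 blocked=[]
Op 2: conn=5 S1=30 S2=30 S3=5 S4=30 blocked=[]
Op 3: conn=22 S1=30 S2=30 S3=5 S4=30 blocked=[]
Op 4: conn=37 S1=30 S2=30 S3=5 S4=30 blocked=[]
Op 5: conn=21 S1=30 S2=30 S3=-11 S4=30 blocked=[3]
Op 6: conn=21 S1=46 S2=30 S3=-11 S4=30 blocked=[3]
Op 7: conn=14 S1=46 S2=30 S3=-11 S4=23 blocked=[3]
Op 8: conn=3 S1=46 S2=30 S3=-11 S4=12 blocked=[3]
Op 9: conn=3 S1=59 S2=30 S3=-11 S4=12 blocked=[3]
Op 10: conn=29 S1=59 S2=30 S3=-11 S4=12 blocked=[3]
Op 11: conn=14 S1=59 S2=30 S3=-26 S4=12 blocked=[3]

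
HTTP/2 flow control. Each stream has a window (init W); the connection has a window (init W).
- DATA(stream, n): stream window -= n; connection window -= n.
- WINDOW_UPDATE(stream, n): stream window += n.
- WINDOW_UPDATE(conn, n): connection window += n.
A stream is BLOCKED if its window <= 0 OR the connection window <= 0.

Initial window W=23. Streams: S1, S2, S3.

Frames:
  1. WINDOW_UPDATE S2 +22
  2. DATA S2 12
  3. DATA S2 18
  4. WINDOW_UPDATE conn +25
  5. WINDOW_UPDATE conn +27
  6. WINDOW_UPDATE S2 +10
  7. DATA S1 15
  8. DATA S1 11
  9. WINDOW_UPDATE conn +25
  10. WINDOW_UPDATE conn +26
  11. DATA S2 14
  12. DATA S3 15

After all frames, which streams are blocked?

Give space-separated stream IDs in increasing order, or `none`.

Op 1: conn=23 S1=23 S2=45 S3=23 blocked=[]
Op 2: conn=11 S1=23 S2=33 S3=23 blocked=[]
Op 3: conn=-7 S1=23 S2=15 S3=23 blocked=[1, 2, 3]
Op 4: conn=18 S1=23 S2=15 S3=23 blocked=[]
Op 5: conn=45 S1=23 S2=15 S3=23 blocked=[]
Op 6: conn=45 S1=23 S2=25 S3=23 blocked=[]
Op 7: conn=30 S1=8 S2=25 S3=23 blocked=[]
Op 8: conn=19 S1=-3 S2=25 S3=23 blocked=[1]
Op 9: conn=44 S1=-3 S2=25 S3=23 blocked=[1]
Op 10: conn=70 S1=-3 S2=25 S3=23 blocked=[1]
Op 11: conn=56 S1=-3 S2=11 S3=23 blocked=[1]
Op 12: conn=41 S1=-3 S2=11 S3=8 blocked=[1]

Answer: S1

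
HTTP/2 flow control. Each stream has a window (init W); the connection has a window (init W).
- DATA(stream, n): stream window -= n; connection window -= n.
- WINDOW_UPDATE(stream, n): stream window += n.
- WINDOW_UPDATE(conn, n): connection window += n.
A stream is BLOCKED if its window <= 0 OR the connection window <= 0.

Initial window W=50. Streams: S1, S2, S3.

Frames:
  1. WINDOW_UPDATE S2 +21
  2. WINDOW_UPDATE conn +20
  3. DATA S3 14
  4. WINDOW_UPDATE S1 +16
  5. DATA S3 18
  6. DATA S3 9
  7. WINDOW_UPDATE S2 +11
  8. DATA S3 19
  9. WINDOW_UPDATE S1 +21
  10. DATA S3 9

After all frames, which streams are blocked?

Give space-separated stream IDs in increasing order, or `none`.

Answer: S3

Derivation:
Op 1: conn=50 S1=50 S2=71 S3=50 blocked=[]
Op 2: conn=70 S1=50 S2=71 S3=50 blocked=[]
Op 3: conn=56 S1=50 S2=71 S3=36 blocked=[]
Op 4: conn=56 S1=66 S2=71 S3=36 blocked=[]
Op 5: conn=38 S1=66 S2=71 S3=18 blocked=[]
Op 6: conn=29 S1=66 S2=71 S3=9 blocked=[]
Op 7: conn=29 S1=66 S2=82 S3=9 blocked=[]
Op 8: conn=10 S1=66 S2=82 S3=-10 blocked=[3]
Op 9: conn=10 S1=87 S2=82 S3=-10 blocked=[3]
Op 10: conn=1 S1=87 S2=82 S3=-19 blocked=[3]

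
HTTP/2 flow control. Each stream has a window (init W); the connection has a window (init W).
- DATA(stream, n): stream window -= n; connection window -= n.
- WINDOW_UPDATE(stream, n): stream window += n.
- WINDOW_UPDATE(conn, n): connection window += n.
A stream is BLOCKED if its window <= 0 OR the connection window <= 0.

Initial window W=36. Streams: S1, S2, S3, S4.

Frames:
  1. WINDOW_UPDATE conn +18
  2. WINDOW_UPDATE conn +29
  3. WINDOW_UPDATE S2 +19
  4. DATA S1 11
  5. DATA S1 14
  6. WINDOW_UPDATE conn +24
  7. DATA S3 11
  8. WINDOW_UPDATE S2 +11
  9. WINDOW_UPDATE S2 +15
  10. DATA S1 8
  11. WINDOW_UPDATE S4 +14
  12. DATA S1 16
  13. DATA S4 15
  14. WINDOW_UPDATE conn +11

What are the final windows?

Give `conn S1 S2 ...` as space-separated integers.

Answer: 43 -13 81 25 35

Derivation:
Op 1: conn=54 S1=36 S2=36 S3=36 S4=36 blocked=[]
Op 2: conn=83 S1=36 S2=36 S3=36 S4=36 blocked=[]
Op 3: conn=83 S1=36 S2=55 S3=36 S4=36 blocked=[]
Op 4: conn=72 S1=25 S2=55 S3=36 S4=36 blocked=[]
Op 5: conn=58 S1=11 S2=55 S3=36 S4=36 blocked=[]
Op 6: conn=82 S1=11 S2=55 S3=36 S4=36 blocked=[]
Op 7: conn=71 S1=11 S2=55 S3=25 S4=36 blocked=[]
Op 8: conn=71 S1=11 S2=66 S3=25 S4=36 blocked=[]
Op 9: conn=71 S1=11 S2=81 S3=25 S4=36 blocked=[]
Op 10: conn=63 S1=3 S2=81 S3=25 S4=36 blocked=[]
Op 11: conn=63 S1=3 S2=81 S3=25 S4=50 blocked=[]
Op 12: conn=47 S1=-13 S2=81 S3=25 S4=50 blocked=[1]
Op 13: conn=32 S1=-13 S2=81 S3=25 S4=35 blocked=[1]
Op 14: conn=43 S1=-13 S2=81 S3=25 S4=35 blocked=[1]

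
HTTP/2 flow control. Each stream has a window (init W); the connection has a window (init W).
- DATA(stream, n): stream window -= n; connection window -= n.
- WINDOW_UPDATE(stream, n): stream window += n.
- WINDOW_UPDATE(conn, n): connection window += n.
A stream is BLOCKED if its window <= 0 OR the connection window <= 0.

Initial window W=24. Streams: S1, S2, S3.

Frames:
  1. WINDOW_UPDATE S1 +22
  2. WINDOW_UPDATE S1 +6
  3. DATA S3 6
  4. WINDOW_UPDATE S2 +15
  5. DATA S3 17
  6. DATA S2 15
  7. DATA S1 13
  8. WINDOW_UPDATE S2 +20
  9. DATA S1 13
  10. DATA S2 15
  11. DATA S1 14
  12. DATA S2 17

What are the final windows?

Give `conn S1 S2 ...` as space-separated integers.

Op 1: conn=24 S1=46 S2=24 S3=24 blocked=[]
Op 2: conn=24 S1=52 S2=24 S3=24 blocked=[]
Op 3: conn=18 S1=52 S2=24 S3=18 blocked=[]
Op 4: conn=18 S1=52 S2=39 S3=18 blocked=[]
Op 5: conn=1 S1=52 S2=39 S3=1 blocked=[]
Op 6: conn=-14 S1=52 S2=24 S3=1 blocked=[1, 2, 3]
Op 7: conn=-27 S1=39 S2=24 S3=1 blocked=[1, 2, 3]
Op 8: conn=-27 S1=39 S2=44 S3=1 blocked=[1, 2, 3]
Op 9: conn=-40 S1=26 S2=44 S3=1 blocked=[1, 2, 3]
Op 10: conn=-55 S1=26 S2=29 S3=1 blocked=[1, 2, 3]
Op 11: conn=-69 S1=12 S2=29 S3=1 blocked=[1, 2, 3]
Op 12: conn=-86 S1=12 S2=12 S3=1 blocked=[1, 2, 3]

Answer: -86 12 12 1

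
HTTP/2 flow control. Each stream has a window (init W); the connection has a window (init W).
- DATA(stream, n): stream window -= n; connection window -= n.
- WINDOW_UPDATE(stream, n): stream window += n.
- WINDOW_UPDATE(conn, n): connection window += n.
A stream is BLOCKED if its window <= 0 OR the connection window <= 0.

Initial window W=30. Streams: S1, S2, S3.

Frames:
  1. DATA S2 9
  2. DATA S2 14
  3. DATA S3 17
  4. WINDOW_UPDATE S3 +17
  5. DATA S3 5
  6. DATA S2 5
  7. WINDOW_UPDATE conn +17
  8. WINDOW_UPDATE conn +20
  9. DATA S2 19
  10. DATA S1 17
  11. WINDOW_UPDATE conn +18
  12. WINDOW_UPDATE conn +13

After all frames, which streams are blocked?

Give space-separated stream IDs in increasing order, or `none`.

Op 1: conn=21 S1=30 S2=21 S3=30 blocked=[]
Op 2: conn=7 S1=30 S2=7 S3=30 blocked=[]
Op 3: conn=-10 S1=30 S2=7 S3=13 blocked=[1, 2, 3]
Op 4: conn=-10 S1=30 S2=7 S3=30 blocked=[1, 2, 3]
Op 5: conn=-15 S1=30 S2=7 S3=25 blocked=[1, 2, 3]
Op 6: conn=-20 S1=30 S2=2 S3=25 blocked=[1, 2, 3]
Op 7: conn=-3 S1=30 S2=2 S3=25 blocked=[1, 2, 3]
Op 8: conn=17 S1=30 S2=2 S3=25 blocked=[]
Op 9: conn=-2 S1=30 S2=-17 S3=25 blocked=[1, 2, 3]
Op 10: conn=-19 S1=13 S2=-17 S3=25 blocked=[1, 2, 3]
Op 11: conn=-1 S1=13 S2=-17 S3=25 blocked=[1, 2, 3]
Op 12: conn=12 S1=13 S2=-17 S3=25 blocked=[2]

Answer: S2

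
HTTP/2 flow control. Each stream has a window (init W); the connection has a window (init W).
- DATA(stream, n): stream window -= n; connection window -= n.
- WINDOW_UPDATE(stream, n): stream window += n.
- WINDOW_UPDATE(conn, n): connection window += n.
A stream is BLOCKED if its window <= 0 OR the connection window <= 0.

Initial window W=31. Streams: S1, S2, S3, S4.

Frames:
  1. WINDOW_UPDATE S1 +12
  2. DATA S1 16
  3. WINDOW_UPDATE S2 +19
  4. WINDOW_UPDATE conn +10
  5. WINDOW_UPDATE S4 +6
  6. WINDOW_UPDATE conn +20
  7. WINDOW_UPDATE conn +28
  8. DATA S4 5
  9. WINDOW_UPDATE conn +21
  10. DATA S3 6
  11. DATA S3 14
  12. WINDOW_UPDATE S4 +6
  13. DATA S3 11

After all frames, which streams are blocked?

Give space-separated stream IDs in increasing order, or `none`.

Answer: S3

Derivation:
Op 1: conn=31 S1=43 S2=31 S3=31 S4=31 blocked=[]
Op 2: conn=15 S1=27 S2=31 S3=31 S4=31 blocked=[]
Op 3: conn=15 S1=27 S2=50 S3=31 S4=31 blocked=[]
Op 4: conn=25 S1=27 S2=50 S3=31 S4=31 blocked=[]
Op 5: conn=25 S1=27 S2=50 S3=31 S4=37 blocked=[]
Op 6: conn=45 S1=27 S2=50 S3=31 S4=37 blocked=[]
Op 7: conn=73 S1=27 S2=50 S3=31 S4=37 blocked=[]
Op 8: conn=68 S1=27 S2=50 S3=31 S4=32 blocked=[]
Op 9: conn=89 S1=27 S2=50 S3=31 S4=32 blocked=[]
Op 10: conn=83 S1=27 S2=50 S3=25 S4=32 blocked=[]
Op 11: conn=69 S1=27 S2=50 S3=11 S4=32 blocked=[]
Op 12: conn=69 S1=27 S2=50 S3=11 S4=38 blocked=[]
Op 13: conn=58 S1=27 S2=50 S3=0 S4=38 blocked=[3]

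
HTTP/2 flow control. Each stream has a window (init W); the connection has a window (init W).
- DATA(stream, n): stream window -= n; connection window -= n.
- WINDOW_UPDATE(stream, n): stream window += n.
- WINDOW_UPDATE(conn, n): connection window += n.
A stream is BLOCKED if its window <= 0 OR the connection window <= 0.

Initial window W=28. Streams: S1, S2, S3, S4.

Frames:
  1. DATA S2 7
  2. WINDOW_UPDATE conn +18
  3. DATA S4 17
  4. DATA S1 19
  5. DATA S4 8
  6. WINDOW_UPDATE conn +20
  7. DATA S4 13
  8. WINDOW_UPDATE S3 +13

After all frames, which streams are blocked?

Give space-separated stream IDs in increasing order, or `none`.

Answer: S4

Derivation:
Op 1: conn=21 S1=28 S2=21 S3=28 S4=28 blocked=[]
Op 2: conn=39 S1=28 S2=21 S3=28 S4=28 blocked=[]
Op 3: conn=22 S1=28 S2=21 S3=28 S4=11 blocked=[]
Op 4: conn=3 S1=9 S2=21 S3=28 S4=11 blocked=[]
Op 5: conn=-5 S1=9 S2=21 S3=28 S4=3 blocked=[1, 2, 3, 4]
Op 6: conn=15 S1=9 S2=21 S3=28 S4=3 blocked=[]
Op 7: conn=2 S1=9 S2=21 S3=28 S4=-10 blocked=[4]
Op 8: conn=2 S1=9 S2=21 S3=41 S4=-10 blocked=[4]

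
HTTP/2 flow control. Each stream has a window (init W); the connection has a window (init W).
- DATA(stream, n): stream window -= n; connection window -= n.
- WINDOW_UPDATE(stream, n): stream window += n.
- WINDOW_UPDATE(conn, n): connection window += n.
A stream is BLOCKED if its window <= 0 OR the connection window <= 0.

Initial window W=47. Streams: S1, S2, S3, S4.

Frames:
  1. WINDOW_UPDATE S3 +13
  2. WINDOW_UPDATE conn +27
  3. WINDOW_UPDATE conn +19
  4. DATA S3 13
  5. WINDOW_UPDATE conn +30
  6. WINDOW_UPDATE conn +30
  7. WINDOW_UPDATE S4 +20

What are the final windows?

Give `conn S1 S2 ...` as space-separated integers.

Op 1: conn=47 S1=47 S2=47 S3=60 S4=47 blocked=[]
Op 2: conn=74 S1=47 S2=47 S3=60 S4=47 blocked=[]
Op 3: conn=93 S1=47 S2=47 S3=60 S4=47 blocked=[]
Op 4: conn=80 S1=47 S2=47 S3=47 S4=47 blocked=[]
Op 5: conn=110 S1=47 S2=47 S3=47 S4=47 blocked=[]
Op 6: conn=140 S1=47 S2=47 S3=47 S4=47 blocked=[]
Op 7: conn=140 S1=47 S2=47 S3=47 S4=67 blocked=[]

Answer: 140 47 47 47 67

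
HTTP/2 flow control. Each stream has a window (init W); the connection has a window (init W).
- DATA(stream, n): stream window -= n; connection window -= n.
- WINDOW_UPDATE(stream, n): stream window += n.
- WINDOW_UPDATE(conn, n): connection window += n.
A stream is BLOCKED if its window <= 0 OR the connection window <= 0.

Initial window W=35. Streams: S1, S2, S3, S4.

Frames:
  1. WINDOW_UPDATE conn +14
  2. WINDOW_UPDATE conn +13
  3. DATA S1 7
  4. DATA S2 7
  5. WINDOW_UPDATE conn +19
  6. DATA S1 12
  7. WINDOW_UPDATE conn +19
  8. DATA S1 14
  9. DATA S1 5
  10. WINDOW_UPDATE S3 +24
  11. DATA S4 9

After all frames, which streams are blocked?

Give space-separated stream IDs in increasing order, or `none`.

Answer: S1

Derivation:
Op 1: conn=49 S1=35 S2=35 S3=35 S4=35 blocked=[]
Op 2: conn=62 S1=35 S2=35 S3=35 S4=35 blocked=[]
Op 3: conn=55 S1=28 S2=35 S3=35 S4=35 blocked=[]
Op 4: conn=48 S1=28 S2=28 S3=35 S4=35 blocked=[]
Op 5: conn=67 S1=28 S2=28 S3=35 S4=35 blocked=[]
Op 6: conn=55 S1=16 S2=28 S3=35 S4=35 blocked=[]
Op 7: conn=74 S1=16 S2=28 S3=35 S4=35 blocked=[]
Op 8: conn=60 S1=2 S2=28 S3=35 S4=35 blocked=[]
Op 9: conn=55 S1=-3 S2=28 S3=35 S4=35 blocked=[1]
Op 10: conn=55 S1=-3 S2=28 S3=59 S4=35 blocked=[1]
Op 11: conn=46 S1=-3 S2=28 S3=59 S4=26 blocked=[1]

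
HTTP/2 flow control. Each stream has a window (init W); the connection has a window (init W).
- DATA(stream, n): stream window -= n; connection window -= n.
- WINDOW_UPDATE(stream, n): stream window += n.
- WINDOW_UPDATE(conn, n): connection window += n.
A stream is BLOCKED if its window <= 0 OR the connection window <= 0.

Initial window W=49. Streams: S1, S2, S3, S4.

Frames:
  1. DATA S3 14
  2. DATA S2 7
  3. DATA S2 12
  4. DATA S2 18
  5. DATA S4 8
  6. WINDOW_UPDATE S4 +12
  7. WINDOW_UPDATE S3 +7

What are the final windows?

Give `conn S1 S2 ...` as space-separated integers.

Answer: -10 49 12 42 53

Derivation:
Op 1: conn=35 S1=49 S2=49 S3=35 S4=49 blocked=[]
Op 2: conn=28 S1=49 S2=42 S3=35 S4=49 blocked=[]
Op 3: conn=16 S1=49 S2=30 S3=35 S4=49 blocked=[]
Op 4: conn=-2 S1=49 S2=12 S3=35 S4=49 blocked=[1, 2, 3, 4]
Op 5: conn=-10 S1=49 S2=12 S3=35 S4=41 blocked=[1, 2, 3, 4]
Op 6: conn=-10 S1=49 S2=12 S3=35 S4=53 blocked=[1, 2, 3, 4]
Op 7: conn=-10 S1=49 S2=12 S3=42 S4=53 blocked=[1, 2, 3, 4]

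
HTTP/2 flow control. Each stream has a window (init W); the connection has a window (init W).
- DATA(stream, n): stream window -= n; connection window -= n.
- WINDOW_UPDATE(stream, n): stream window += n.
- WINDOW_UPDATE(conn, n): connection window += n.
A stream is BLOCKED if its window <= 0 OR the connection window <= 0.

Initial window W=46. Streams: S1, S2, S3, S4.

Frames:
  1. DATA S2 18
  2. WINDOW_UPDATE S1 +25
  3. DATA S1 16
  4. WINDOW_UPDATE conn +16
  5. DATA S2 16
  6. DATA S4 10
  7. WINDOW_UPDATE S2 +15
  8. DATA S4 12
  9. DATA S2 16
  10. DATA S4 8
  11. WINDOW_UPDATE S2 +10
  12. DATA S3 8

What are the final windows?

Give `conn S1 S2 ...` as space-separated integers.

Answer: -42 55 21 38 16

Derivation:
Op 1: conn=28 S1=46 S2=28 S3=46 S4=46 blocked=[]
Op 2: conn=28 S1=71 S2=28 S3=46 S4=46 blocked=[]
Op 3: conn=12 S1=55 S2=28 S3=46 S4=46 blocked=[]
Op 4: conn=28 S1=55 S2=28 S3=46 S4=46 blocked=[]
Op 5: conn=12 S1=55 S2=12 S3=46 S4=46 blocked=[]
Op 6: conn=2 S1=55 S2=12 S3=46 S4=36 blocked=[]
Op 7: conn=2 S1=55 S2=27 S3=46 S4=36 blocked=[]
Op 8: conn=-10 S1=55 S2=27 S3=46 S4=24 blocked=[1, 2, 3, 4]
Op 9: conn=-26 S1=55 S2=11 S3=46 S4=24 blocked=[1, 2, 3, 4]
Op 10: conn=-34 S1=55 S2=11 S3=46 S4=16 blocked=[1, 2, 3, 4]
Op 11: conn=-34 S1=55 S2=21 S3=46 S4=16 blocked=[1, 2, 3, 4]
Op 12: conn=-42 S1=55 S2=21 S3=38 S4=16 blocked=[1, 2, 3, 4]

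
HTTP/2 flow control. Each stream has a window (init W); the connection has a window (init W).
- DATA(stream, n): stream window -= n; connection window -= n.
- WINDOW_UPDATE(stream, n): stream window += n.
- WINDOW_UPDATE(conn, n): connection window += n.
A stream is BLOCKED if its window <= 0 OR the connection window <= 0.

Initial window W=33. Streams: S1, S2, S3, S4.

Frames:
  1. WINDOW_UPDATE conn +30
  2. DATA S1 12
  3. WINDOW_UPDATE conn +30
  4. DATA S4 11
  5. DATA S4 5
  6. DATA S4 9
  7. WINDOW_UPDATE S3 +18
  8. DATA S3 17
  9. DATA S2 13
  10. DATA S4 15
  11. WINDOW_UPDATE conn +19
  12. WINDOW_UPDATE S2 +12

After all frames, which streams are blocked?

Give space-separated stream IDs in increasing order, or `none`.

Answer: S4

Derivation:
Op 1: conn=63 S1=33 S2=33 S3=33 S4=33 blocked=[]
Op 2: conn=51 S1=21 S2=33 S3=33 S4=33 blocked=[]
Op 3: conn=81 S1=21 S2=33 S3=33 S4=33 blocked=[]
Op 4: conn=70 S1=21 S2=33 S3=33 S4=22 blocked=[]
Op 5: conn=65 S1=21 S2=33 S3=33 S4=17 blocked=[]
Op 6: conn=56 S1=21 S2=33 S3=33 S4=8 blocked=[]
Op 7: conn=56 S1=21 S2=33 S3=51 S4=8 blocked=[]
Op 8: conn=39 S1=21 S2=33 S3=34 S4=8 blocked=[]
Op 9: conn=26 S1=21 S2=20 S3=34 S4=8 blocked=[]
Op 10: conn=11 S1=21 S2=20 S3=34 S4=-7 blocked=[4]
Op 11: conn=30 S1=21 S2=20 S3=34 S4=-7 blocked=[4]
Op 12: conn=30 S1=21 S2=32 S3=34 S4=-7 blocked=[4]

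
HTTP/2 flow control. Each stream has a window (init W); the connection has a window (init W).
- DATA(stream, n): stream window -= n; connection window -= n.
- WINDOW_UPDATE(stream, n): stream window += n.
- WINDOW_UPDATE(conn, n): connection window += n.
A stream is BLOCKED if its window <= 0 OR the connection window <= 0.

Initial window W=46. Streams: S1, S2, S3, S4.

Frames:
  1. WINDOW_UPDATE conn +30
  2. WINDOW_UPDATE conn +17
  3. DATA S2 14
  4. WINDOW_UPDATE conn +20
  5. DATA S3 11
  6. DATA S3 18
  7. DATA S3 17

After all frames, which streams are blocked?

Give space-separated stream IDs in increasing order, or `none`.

Answer: S3

Derivation:
Op 1: conn=76 S1=46 S2=46 S3=46 S4=46 blocked=[]
Op 2: conn=93 S1=46 S2=46 S3=46 S4=46 blocked=[]
Op 3: conn=79 S1=46 S2=32 S3=46 S4=46 blocked=[]
Op 4: conn=99 S1=46 S2=32 S3=46 S4=46 blocked=[]
Op 5: conn=88 S1=46 S2=32 S3=35 S4=46 blocked=[]
Op 6: conn=70 S1=46 S2=32 S3=17 S4=46 blocked=[]
Op 7: conn=53 S1=46 S2=32 S3=0 S4=46 blocked=[3]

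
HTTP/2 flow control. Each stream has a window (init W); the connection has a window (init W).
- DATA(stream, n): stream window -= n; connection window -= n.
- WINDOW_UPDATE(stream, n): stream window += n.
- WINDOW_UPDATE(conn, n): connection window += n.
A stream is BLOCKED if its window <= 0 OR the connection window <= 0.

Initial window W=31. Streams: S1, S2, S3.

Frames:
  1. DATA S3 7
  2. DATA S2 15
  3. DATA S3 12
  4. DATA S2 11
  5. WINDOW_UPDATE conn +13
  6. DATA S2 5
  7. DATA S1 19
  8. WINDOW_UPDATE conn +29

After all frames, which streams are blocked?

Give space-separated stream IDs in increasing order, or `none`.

Op 1: conn=24 S1=31 S2=31 S3=24 blocked=[]
Op 2: conn=9 S1=31 S2=16 S3=24 blocked=[]
Op 3: conn=-3 S1=31 S2=16 S3=12 blocked=[1, 2, 3]
Op 4: conn=-14 S1=31 S2=5 S3=12 blocked=[1, 2, 3]
Op 5: conn=-1 S1=31 S2=5 S3=12 blocked=[1, 2, 3]
Op 6: conn=-6 S1=31 S2=0 S3=12 blocked=[1, 2, 3]
Op 7: conn=-25 S1=12 S2=0 S3=12 blocked=[1, 2, 3]
Op 8: conn=4 S1=12 S2=0 S3=12 blocked=[2]

Answer: S2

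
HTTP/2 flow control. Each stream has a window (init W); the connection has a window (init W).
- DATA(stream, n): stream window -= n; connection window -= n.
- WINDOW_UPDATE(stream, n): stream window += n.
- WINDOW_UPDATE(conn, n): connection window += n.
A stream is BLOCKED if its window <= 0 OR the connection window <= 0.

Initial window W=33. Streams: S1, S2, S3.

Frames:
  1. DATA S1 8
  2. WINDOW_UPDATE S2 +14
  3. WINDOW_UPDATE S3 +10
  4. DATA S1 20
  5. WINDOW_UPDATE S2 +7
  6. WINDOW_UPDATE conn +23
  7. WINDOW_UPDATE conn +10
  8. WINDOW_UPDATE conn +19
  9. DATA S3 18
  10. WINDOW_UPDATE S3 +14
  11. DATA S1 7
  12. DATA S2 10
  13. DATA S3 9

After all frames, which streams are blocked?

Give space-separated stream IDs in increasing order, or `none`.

Op 1: conn=25 S1=25 S2=33 S3=33 blocked=[]
Op 2: conn=25 S1=25 S2=47 S3=33 blocked=[]
Op 3: conn=25 S1=25 S2=47 S3=43 blocked=[]
Op 4: conn=5 S1=5 S2=47 S3=43 blocked=[]
Op 5: conn=5 S1=5 S2=54 S3=43 blocked=[]
Op 6: conn=28 S1=5 S2=54 S3=43 blocked=[]
Op 7: conn=38 S1=5 S2=54 S3=43 blocked=[]
Op 8: conn=57 S1=5 S2=54 S3=43 blocked=[]
Op 9: conn=39 S1=5 S2=54 S3=25 blocked=[]
Op 10: conn=39 S1=5 S2=54 S3=39 blocked=[]
Op 11: conn=32 S1=-2 S2=54 S3=39 blocked=[1]
Op 12: conn=22 S1=-2 S2=44 S3=39 blocked=[1]
Op 13: conn=13 S1=-2 S2=44 S3=30 blocked=[1]

Answer: S1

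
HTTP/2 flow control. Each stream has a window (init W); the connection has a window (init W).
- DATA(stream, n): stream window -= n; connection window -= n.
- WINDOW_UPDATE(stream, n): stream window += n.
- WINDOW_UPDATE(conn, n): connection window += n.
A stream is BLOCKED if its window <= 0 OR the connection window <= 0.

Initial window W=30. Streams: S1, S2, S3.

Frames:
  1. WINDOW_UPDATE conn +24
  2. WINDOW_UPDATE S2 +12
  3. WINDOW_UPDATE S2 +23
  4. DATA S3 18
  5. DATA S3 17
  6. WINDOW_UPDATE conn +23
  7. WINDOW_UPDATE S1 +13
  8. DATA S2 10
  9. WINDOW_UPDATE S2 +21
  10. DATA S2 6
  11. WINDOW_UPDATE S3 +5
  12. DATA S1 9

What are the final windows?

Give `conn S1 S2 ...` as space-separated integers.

Op 1: conn=54 S1=30 S2=30 S3=30 blocked=[]
Op 2: conn=54 S1=30 S2=42 S3=30 blocked=[]
Op 3: conn=54 S1=30 S2=65 S3=30 blocked=[]
Op 4: conn=36 S1=30 S2=65 S3=12 blocked=[]
Op 5: conn=19 S1=30 S2=65 S3=-5 blocked=[3]
Op 6: conn=42 S1=30 S2=65 S3=-5 blocked=[3]
Op 7: conn=42 S1=43 S2=65 S3=-5 blocked=[3]
Op 8: conn=32 S1=43 S2=55 S3=-5 blocked=[3]
Op 9: conn=32 S1=43 S2=76 S3=-5 blocked=[3]
Op 10: conn=26 S1=43 S2=70 S3=-5 blocked=[3]
Op 11: conn=26 S1=43 S2=70 S3=0 blocked=[3]
Op 12: conn=17 S1=34 S2=70 S3=0 blocked=[3]

Answer: 17 34 70 0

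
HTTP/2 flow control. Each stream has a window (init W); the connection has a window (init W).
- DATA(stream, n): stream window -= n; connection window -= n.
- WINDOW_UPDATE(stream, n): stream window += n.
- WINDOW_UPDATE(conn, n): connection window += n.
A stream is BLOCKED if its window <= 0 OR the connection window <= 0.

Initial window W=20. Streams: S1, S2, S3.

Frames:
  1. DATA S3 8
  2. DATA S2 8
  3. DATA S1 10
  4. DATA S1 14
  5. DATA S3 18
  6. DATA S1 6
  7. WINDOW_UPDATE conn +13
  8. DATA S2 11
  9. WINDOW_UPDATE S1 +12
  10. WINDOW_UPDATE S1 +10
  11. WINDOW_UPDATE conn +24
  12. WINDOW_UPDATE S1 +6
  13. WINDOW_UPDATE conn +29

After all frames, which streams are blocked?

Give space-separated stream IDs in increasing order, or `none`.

Answer: S3

Derivation:
Op 1: conn=12 S1=20 S2=20 S3=12 blocked=[]
Op 2: conn=4 S1=20 S2=12 S3=12 blocked=[]
Op 3: conn=-6 S1=10 S2=12 S3=12 blocked=[1, 2, 3]
Op 4: conn=-20 S1=-4 S2=12 S3=12 blocked=[1, 2, 3]
Op 5: conn=-38 S1=-4 S2=12 S3=-6 blocked=[1, 2, 3]
Op 6: conn=-44 S1=-10 S2=12 S3=-6 blocked=[1, 2, 3]
Op 7: conn=-31 S1=-10 S2=12 S3=-6 blocked=[1, 2, 3]
Op 8: conn=-42 S1=-10 S2=1 S3=-6 blocked=[1, 2, 3]
Op 9: conn=-42 S1=2 S2=1 S3=-6 blocked=[1, 2, 3]
Op 10: conn=-42 S1=12 S2=1 S3=-6 blocked=[1, 2, 3]
Op 11: conn=-18 S1=12 S2=1 S3=-6 blocked=[1, 2, 3]
Op 12: conn=-18 S1=18 S2=1 S3=-6 blocked=[1, 2, 3]
Op 13: conn=11 S1=18 S2=1 S3=-6 blocked=[3]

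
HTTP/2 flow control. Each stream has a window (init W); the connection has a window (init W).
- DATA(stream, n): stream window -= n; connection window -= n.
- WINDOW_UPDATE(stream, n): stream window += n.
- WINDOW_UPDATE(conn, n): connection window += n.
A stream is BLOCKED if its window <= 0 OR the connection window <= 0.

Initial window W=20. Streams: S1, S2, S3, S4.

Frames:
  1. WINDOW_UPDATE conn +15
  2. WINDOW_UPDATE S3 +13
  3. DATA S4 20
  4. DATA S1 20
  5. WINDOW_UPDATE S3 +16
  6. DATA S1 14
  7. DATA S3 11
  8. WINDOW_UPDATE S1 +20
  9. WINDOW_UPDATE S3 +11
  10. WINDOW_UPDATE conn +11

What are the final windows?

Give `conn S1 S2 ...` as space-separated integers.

Op 1: conn=35 S1=20 S2=20 S3=20 S4=20 blocked=[]
Op 2: conn=35 S1=20 S2=20 S3=33 S4=20 blocked=[]
Op 3: conn=15 S1=20 S2=20 S3=33 S4=0 blocked=[4]
Op 4: conn=-5 S1=0 S2=20 S3=33 S4=0 blocked=[1, 2, 3, 4]
Op 5: conn=-5 S1=0 S2=20 S3=49 S4=0 blocked=[1, 2, 3, 4]
Op 6: conn=-19 S1=-14 S2=20 S3=49 S4=0 blocked=[1, 2, 3, 4]
Op 7: conn=-30 S1=-14 S2=20 S3=38 S4=0 blocked=[1, 2, 3, 4]
Op 8: conn=-30 S1=6 S2=20 S3=38 S4=0 blocked=[1, 2, 3, 4]
Op 9: conn=-30 S1=6 S2=20 S3=49 S4=0 blocked=[1, 2, 3, 4]
Op 10: conn=-19 S1=6 S2=20 S3=49 S4=0 blocked=[1, 2, 3, 4]

Answer: -19 6 20 49 0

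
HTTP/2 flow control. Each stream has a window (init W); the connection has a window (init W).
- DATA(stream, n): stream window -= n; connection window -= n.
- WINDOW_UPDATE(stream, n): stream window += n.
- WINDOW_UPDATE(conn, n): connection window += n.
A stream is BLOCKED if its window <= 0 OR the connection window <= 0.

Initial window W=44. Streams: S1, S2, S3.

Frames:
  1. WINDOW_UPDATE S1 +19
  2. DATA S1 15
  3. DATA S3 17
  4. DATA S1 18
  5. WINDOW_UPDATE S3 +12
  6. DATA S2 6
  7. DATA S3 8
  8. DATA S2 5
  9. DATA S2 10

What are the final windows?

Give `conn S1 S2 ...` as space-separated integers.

Op 1: conn=44 S1=63 S2=44 S3=44 blocked=[]
Op 2: conn=29 S1=48 S2=44 S3=44 blocked=[]
Op 3: conn=12 S1=48 S2=44 S3=27 blocked=[]
Op 4: conn=-6 S1=30 S2=44 S3=27 blocked=[1, 2, 3]
Op 5: conn=-6 S1=30 S2=44 S3=39 blocked=[1, 2, 3]
Op 6: conn=-12 S1=30 S2=38 S3=39 blocked=[1, 2, 3]
Op 7: conn=-20 S1=30 S2=38 S3=31 blocked=[1, 2, 3]
Op 8: conn=-25 S1=30 S2=33 S3=31 blocked=[1, 2, 3]
Op 9: conn=-35 S1=30 S2=23 S3=31 blocked=[1, 2, 3]

Answer: -35 30 23 31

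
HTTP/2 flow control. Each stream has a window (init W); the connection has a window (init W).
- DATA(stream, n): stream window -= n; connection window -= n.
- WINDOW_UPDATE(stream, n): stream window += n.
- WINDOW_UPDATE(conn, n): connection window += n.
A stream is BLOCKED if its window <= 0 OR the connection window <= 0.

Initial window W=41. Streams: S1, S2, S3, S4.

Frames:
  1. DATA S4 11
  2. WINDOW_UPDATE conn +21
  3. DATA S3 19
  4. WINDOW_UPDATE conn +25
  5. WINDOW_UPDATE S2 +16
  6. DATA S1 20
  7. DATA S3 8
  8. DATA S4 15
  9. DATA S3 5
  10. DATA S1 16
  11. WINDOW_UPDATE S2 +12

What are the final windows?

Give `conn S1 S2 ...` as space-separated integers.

Op 1: conn=30 S1=41 S2=41 S3=41 S4=30 blocked=[]
Op 2: conn=51 S1=41 S2=41 S3=41 S4=30 blocked=[]
Op 3: conn=32 S1=41 S2=41 S3=22 S4=30 blocked=[]
Op 4: conn=57 S1=41 S2=41 S3=22 S4=30 blocked=[]
Op 5: conn=57 S1=41 S2=57 S3=22 S4=30 blocked=[]
Op 6: conn=37 S1=21 S2=57 S3=22 S4=30 blocked=[]
Op 7: conn=29 S1=21 S2=57 S3=14 S4=30 blocked=[]
Op 8: conn=14 S1=21 S2=57 S3=14 S4=15 blocked=[]
Op 9: conn=9 S1=21 S2=57 S3=9 S4=15 blocked=[]
Op 10: conn=-7 S1=5 S2=57 S3=9 S4=15 blocked=[1, 2, 3, 4]
Op 11: conn=-7 S1=5 S2=69 S3=9 S4=15 blocked=[1, 2, 3, 4]

Answer: -7 5 69 9 15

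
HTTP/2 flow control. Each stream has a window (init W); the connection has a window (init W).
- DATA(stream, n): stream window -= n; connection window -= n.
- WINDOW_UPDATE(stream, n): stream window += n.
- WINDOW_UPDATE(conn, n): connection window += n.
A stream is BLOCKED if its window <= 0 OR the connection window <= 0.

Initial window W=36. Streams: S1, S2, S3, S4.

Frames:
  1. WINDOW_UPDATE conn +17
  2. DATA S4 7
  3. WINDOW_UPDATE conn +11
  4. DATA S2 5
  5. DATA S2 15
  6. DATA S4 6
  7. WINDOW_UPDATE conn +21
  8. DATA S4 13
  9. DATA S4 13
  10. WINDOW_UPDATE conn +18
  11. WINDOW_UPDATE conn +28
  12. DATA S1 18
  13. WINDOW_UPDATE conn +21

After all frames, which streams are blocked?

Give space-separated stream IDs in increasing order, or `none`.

Answer: S4

Derivation:
Op 1: conn=53 S1=36 S2=36 S3=36 S4=36 blocked=[]
Op 2: conn=46 S1=36 S2=36 S3=36 S4=29 blocked=[]
Op 3: conn=57 S1=36 S2=36 S3=36 S4=29 blocked=[]
Op 4: conn=52 S1=36 S2=31 S3=36 S4=29 blocked=[]
Op 5: conn=37 S1=36 S2=16 S3=36 S4=29 blocked=[]
Op 6: conn=31 S1=36 S2=16 S3=36 S4=23 blocked=[]
Op 7: conn=52 S1=36 S2=16 S3=36 S4=23 blocked=[]
Op 8: conn=39 S1=36 S2=16 S3=36 S4=10 blocked=[]
Op 9: conn=26 S1=36 S2=16 S3=36 S4=-3 blocked=[4]
Op 10: conn=44 S1=36 S2=16 S3=36 S4=-3 blocked=[4]
Op 11: conn=72 S1=36 S2=16 S3=36 S4=-3 blocked=[4]
Op 12: conn=54 S1=18 S2=16 S3=36 S4=-3 blocked=[4]
Op 13: conn=75 S1=18 S2=16 S3=36 S4=-3 blocked=[4]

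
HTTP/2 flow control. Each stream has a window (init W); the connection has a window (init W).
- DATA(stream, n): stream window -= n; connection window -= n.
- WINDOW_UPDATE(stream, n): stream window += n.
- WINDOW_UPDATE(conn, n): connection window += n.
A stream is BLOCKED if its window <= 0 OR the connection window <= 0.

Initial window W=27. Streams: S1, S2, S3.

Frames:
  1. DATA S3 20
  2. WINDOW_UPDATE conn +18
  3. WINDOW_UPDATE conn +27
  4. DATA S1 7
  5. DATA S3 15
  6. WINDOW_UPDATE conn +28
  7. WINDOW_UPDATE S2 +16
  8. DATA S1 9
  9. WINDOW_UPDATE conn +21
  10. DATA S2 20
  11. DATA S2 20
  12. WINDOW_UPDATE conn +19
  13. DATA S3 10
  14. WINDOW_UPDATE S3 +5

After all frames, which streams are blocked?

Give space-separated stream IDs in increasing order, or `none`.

Answer: S3

Derivation:
Op 1: conn=7 S1=27 S2=27 S3=7 blocked=[]
Op 2: conn=25 S1=27 S2=27 S3=7 blocked=[]
Op 3: conn=52 S1=27 S2=27 S3=7 blocked=[]
Op 4: conn=45 S1=20 S2=27 S3=7 blocked=[]
Op 5: conn=30 S1=20 S2=27 S3=-8 blocked=[3]
Op 6: conn=58 S1=20 S2=27 S3=-8 blocked=[3]
Op 7: conn=58 S1=20 S2=43 S3=-8 blocked=[3]
Op 8: conn=49 S1=11 S2=43 S3=-8 blocked=[3]
Op 9: conn=70 S1=11 S2=43 S3=-8 blocked=[3]
Op 10: conn=50 S1=11 S2=23 S3=-8 blocked=[3]
Op 11: conn=30 S1=11 S2=3 S3=-8 blocked=[3]
Op 12: conn=49 S1=11 S2=3 S3=-8 blocked=[3]
Op 13: conn=39 S1=11 S2=3 S3=-18 blocked=[3]
Op 14: conn=39 S1=11 S2=3 S3=-13 blocked=[3]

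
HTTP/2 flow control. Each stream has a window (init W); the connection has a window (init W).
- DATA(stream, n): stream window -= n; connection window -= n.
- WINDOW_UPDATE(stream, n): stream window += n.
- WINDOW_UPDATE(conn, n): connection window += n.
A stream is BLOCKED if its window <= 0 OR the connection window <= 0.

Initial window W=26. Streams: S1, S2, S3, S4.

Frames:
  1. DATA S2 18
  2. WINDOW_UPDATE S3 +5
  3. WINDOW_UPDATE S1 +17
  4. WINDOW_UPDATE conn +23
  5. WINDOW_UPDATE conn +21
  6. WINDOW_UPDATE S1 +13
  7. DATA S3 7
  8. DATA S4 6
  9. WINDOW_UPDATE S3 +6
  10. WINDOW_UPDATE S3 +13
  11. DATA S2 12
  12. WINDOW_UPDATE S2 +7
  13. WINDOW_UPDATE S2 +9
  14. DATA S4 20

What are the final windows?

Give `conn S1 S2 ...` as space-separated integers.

Answer: 7 56 12 43 0

Derivation:
Op 1: conn=8 S1=26 S2=8 S3=26 S4=26 blocked=[]
Op 2: conn=8 S1=26 S2=8 S3=31 S4=26 blocked=[]
Op 3: conn=8 S1=43 S2=8 S3=31 S4=26 blocked=[]
Op 4: conn=31 S1=43 S2=8 S3=31 S4=26 blocked=[]
Op 5: conn=52 S1=43 S2=8 S3=31 S4=26 blocked=[]
Op 6: conn=52 S1=56 S2=8 S3=31 S4=26 blocked=[]
Op 7: conn=45 S1=56 S2=8 S3=24 S4=26 blocked=[]
Op 8: conn=39 S1=56 S2=8 S3=24 S4=20 blocked=[]
Op 9: conn=39 S1=56 S2=8 S3=30 S4=20 blocked=[]
Op 10: conn=39 S1=56 S2=8 S3=43 S4=20 blocked=[]
Op 11: conn=27 S1=56 S2=-4 S3=43 S4=20 blocked=[2]
Op 12: conn=27 S1=56 S2=3 S3=43 S4=20 blocked=[]
Op 13: conn=27 S1=56 S2=12 S3=43 S4=20 blocked=[]
Op 14: conn=7 S1=56 S2=12 S3=43 S4=0 blocked=[4]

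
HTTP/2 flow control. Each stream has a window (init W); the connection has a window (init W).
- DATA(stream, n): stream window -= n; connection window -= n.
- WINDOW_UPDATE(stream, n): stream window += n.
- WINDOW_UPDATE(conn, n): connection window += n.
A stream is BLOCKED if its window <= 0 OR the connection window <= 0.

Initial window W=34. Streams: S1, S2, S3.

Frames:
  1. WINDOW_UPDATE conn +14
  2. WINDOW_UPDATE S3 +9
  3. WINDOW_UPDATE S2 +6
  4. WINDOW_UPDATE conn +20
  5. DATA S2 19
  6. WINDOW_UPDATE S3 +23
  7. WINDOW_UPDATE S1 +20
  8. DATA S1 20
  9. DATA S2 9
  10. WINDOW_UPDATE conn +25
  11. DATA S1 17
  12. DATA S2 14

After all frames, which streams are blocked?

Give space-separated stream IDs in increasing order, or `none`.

Op 1: conn=48 S1=34 S2=34 S3=34 blocked=[]
Op 2: conn=48 S1=34 S2=34 S3=43 blocked=[]
Op 3: conn=48 S1=34 S2=40 S3=43 blocked=[]
Op 4: conn=68 S1=34 S2=40 S3=43 blocked=[]
Op 5: conn=49 S1=34 S2=21 S3=43 blocked=[]
Op 6: conn=49 S1=34 S2=21 S3=66 blocked=[]
Op 7: conn=49 S1=54 S2=21 S3=66 blocked=[]
Op 8: conn=29 S1=34 S2=21 S3=66 blocked=[]
Op 9: conn=20 S1=34 S2=12 S3=66 blocked=[]
Op 10: conn=45 S1=34 S2=12 S3=66 blocked=[]
Op 11: conn=28 S1=17 S2=12 S3=66 blocked=[]
Op 12: conn=14 S1=17 S2=-2 S3=66 blocked=[2]

Answer: S2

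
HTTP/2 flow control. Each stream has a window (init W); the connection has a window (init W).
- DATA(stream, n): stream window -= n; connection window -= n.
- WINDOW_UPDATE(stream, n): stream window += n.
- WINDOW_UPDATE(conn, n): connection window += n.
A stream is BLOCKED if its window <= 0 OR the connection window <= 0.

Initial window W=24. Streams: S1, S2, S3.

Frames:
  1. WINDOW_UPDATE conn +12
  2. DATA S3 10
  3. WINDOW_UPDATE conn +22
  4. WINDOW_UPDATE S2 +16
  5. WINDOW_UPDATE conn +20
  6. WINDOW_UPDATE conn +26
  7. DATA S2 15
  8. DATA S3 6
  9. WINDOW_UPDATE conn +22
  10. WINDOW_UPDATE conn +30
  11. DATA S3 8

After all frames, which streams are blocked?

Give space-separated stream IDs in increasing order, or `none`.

Answer: S3

Derivation:
Op 1: conn=36 S1=24 S2=24 S3=24 blocked=[]
Op 2: conn=26 S1=24 S2=24 S3=14 blocked=[]
Op 3: conn=48 S1=24 S2=24 S3=14 blocked=[]
Op 4: conn=48 S1=24 S2=40 S3=14 blocked=[]
Op 5: conn=68 S1=24 S2=40 S3=14 blocked=[]
Op 6: conn=94 S1=24 S2=40 S3=14 blocked=[]
Op 7: conn=79 S1=24 S2=25 S3=14 blocked=[]
Op 8: conn=73 S1=24 S2=25 S3=8 blocked=[]
Op 9: conn=95 S1=24 S2=25 S3=8 blocked=[]
Op 10: conn=125 S1=24 S2=25 S3=8 blocked=[]
Op 11: conn=117 S1=24 S2=25 S3=0 blocked=[3]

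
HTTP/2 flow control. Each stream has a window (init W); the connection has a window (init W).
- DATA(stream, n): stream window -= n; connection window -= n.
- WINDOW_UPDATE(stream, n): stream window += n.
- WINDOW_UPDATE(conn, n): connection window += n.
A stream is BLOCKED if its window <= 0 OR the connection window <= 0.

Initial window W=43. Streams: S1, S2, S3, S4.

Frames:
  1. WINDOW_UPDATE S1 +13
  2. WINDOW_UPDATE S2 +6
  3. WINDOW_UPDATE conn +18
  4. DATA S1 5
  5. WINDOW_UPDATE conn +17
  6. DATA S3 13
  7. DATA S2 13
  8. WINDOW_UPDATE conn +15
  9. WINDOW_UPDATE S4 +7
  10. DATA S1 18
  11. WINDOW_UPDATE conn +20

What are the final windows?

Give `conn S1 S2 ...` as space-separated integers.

Op 1: conn=43 S1=56 S2=43 S3=43 S4=43 blocked=[]
Op 2: conn=43 S1=56 S2=49 S3=43 S4=43 blocked=[]
Op 3: conn=61 S1=56 S2=49 S3=43 S4=43 blocked=[]
Op 4: conn=56 S1=51 S2=49 S3=43 S4=43 blocked=[]
Op 5: conn=73 S1=51 S2=49 S3=43 S4=43 blocked=[]
Op 6: conn=60 S1=51 S2=49 S3=30 S4=43 blocked=[]
Op 7: conn=47 S1=51 S2=36 S3=30 S4=43 blocked=[]
Op 8: conn=62 S1=51 S2=36 S3=30 S4=43 blocked=[]
Op 9: conn=62 S1=51 S2=36 S3=30 S4=50 blocked=[]
Op 10: conn=44 S1=33 S2=36 S3=30 S4=50 blocked=[]
Op 11: conn=64 S1=33 S2=36 S3=30 S4=50 blocked=[]

Answer: 64 33 36 30 50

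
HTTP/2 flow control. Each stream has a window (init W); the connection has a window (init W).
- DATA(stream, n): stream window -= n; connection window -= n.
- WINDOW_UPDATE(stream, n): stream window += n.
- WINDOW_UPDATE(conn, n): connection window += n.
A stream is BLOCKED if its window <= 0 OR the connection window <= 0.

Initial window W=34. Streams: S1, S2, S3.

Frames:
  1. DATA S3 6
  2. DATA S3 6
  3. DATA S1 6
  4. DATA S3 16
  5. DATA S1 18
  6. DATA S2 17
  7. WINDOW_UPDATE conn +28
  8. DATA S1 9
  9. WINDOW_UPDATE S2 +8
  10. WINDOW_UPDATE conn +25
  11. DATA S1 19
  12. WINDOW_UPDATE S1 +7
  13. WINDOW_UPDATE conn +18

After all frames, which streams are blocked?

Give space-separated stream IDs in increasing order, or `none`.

Answer: S1

Derivation:
Op 1: conn=28 S1=34 S2=34 S3=28 blocked=[]
Op 2: conn=22 S1=34 S2=34 S3=22 blocked=[]
Op 3: conn=16 S1=28 S2=34 S3=22 blocked=[]
Op 4: conn=0 S1=28 S2=34 S3=6 blocked=[1, 2, 3]
Op 5: conn=-18 S1=10 S2=34 S3=6 blocked=[1, 2, 3]
Op 6: conn=-35 S1=10 S2=17 S3=6 blocked=[1, 2, 3]
Op 7: conn=-7 S1=10 S2=17 S3=6 blocked=[1, 2, 3]
Op 8: conn=-16 S1=1 S2=17 S3=6 blocked=[1, 2, 3]
Op 9: conn=-16 S1=1 S2=25 S3=6 blocked=[1, 2, 3]
Op 10: conn=9 S1=1 S2=25 S3=6 blocked=[]
Op 11: conn=-10 S1=-18 S2=25 S3=6 blocked=[1, 2, 3]
Op 12: conn=-10 S1=-11 S2=25 S3=6 blocked=[1, 2, 3]
Op 13: conn=8 S1=-11 S2=25 S3=6 blocked=[1]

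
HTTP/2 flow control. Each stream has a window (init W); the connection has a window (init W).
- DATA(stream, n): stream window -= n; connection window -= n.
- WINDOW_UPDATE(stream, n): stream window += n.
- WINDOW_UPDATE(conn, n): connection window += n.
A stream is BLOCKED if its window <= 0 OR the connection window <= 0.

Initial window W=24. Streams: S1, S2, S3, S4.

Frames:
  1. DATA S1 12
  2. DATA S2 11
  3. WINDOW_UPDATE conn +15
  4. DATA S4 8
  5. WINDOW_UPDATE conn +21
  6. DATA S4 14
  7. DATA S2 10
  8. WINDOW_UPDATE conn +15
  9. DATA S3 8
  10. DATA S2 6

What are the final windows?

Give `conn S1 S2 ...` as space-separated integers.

Answer: 6 12 -3 16 2

Derivation:
Op 1: conn=12 S1=12 S2=24 S3=24 S4=24 blocked=[]
Op 2: conn=1 S1=12 S2=13 S3=24 S4=24 blocked=[]
Op 3: conn=16 S1=12 S2=13 S3=24 S4=24 blocked=[]
Op 4: conn=8 S1=12 S2=13 S3=24 S4=16 blocked=[]
Op 5: conn=29 S1=12 S2=13 S3=24 S4=16 blocked=[]
Op 6: conn=15 S1=12 S2=13 S3=24 S4=2 blocked=[]
Op 7: conn=5 S1=12 S2=3 S3=24 S4=2 blocked=[]
Op 8: conn=20 S1=12 S2=3 S3=24 S4=2 blocked=[]
Op 9: conn=12 S1=12 S2=3 S3=16 S4=2 blocked=[]
Op 10: conn=6 S1=12 S2=-3 S3=16 S4=2 blocked=[2]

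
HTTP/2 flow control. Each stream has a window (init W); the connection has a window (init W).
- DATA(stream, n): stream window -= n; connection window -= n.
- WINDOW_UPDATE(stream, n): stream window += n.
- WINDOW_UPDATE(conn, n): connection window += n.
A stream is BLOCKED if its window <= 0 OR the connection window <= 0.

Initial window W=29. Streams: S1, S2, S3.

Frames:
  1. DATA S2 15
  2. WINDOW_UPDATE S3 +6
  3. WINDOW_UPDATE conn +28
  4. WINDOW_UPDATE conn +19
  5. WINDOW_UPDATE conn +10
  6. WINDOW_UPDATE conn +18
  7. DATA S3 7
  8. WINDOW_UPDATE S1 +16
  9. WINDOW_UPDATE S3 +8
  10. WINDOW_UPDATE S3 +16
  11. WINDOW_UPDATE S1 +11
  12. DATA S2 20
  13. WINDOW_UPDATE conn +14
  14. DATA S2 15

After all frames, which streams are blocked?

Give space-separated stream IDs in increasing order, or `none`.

Op 1: conn=14 S1=29 S2=14 S3=29 blocked=[]
Op 2: conn=14 S1=29 S2=14 S3=35 blocked=[]
Op 3: conn=42 S1=29 S2=14 S3=35 blocked=[]
Op 4: conn=61 S1=29 S2=14 S3=35 blocked=[]
Op 5: conn=71 S1=29 S2=14 S3=35 blocked=[]
Op 6: conn=89 S1=29 S2=14 S3=35 blocked=[]
Op 7: conn=82 S1=29 S2=14 S3=28 blocked=[]
Op 8: conn=82 S1=45 S2=14 S3=28 blocked=[]
Op 9: conn=82 S1=45 S2=14 S3=36 blocked=[]
Op 10: conn=82 S1=45 S2=14 S3=52 blocked=[]
Op 11: conn=82 S1=56 S2=14 S3=52 blocked=[]
Op 12: conn=62 S1=56 S2=-6 S3=52 blocked=[2]
Op 13: conn=76 S1=56 S2=-6 S3=52 blocked=[2]
Op 14: conn=61 S1=56 S2=-21 S3=52 blocked=[2]

Answer: S2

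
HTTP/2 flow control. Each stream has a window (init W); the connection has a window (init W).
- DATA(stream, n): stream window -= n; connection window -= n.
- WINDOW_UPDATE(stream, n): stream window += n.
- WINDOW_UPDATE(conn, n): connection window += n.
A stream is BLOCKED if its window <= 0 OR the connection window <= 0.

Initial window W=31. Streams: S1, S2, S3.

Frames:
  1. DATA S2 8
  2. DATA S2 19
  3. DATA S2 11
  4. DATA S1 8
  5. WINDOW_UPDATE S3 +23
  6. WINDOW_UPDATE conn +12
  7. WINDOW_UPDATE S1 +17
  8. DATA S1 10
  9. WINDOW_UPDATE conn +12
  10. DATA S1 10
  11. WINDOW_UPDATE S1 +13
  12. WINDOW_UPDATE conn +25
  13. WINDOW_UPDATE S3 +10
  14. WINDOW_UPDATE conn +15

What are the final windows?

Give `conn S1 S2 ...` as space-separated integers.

Answer: 29 33 -7 64

Derivation:
Op 1: conn=23 S1=31 S2=23 S3=31 blocked=[]
Op 2: conn=4 S1=31 S2=4 S3=31 blocked=[]
Op 3: conn=-7 S1=31 S2=-7 S3=31 blocked=[1, 2, 3]
Op 4: conn=-15 S1=23 S2=-7 S3=31 blocked=[1, 2, 3]
Op 5: conn=-15 S1=23 S2=-7 S3=54 blocked=[1, 2, 3]
Op 6: conn=-3 S1=23 S2=-7 S3=54 blocked=[1, 2, 3]
Op 7: conn=-3 S1=40 S2=-7 S3=54 blocked=[1, 2, 3]
Op 8: conn=-13 S1=30 S2=-7 S3=54 blocked=[1, 2, 3]
Op 9: conn=-1 S1=30 S2=-7 S3=54 blocked=[1, 2, 3]
Op 10: conn=-11 S1=20 S2=-7 S3=54 blocked=[1, 2, 3]
Op 11: conn=-11 S1=33 S2=-7 S3=54 blocked=[1, 2, 3]
Op 12: conn=14 S1=33 S2=-7 S3=54 blocked=[2]
Op 13: conn=14 S1=33 S2=-7 S3=64 blocked=[2]
Op 14: conn=29 S1=33 S2=-7 S3=64 blocked=[2]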